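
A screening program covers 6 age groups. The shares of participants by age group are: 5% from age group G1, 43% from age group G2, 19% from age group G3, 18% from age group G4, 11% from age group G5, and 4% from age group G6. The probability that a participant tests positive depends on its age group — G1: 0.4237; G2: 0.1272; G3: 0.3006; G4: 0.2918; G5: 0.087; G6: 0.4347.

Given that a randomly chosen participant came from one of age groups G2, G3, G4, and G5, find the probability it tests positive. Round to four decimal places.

Let S = {G2, G3, G4, G5}.
P(S) = 0.43 + 0.19 + 0.18 + 0.11 = 0.91.
P(T ∩ S) = 0.1272·0.43 + 0.3006·0.19 + 0.2918·0.18 + 0.087·0.11 = 0.054696 + 0.057114 + 0.052524 + 0.00957 = 0.173904.
P(T | S) = 0.173904 / 0.91 = 0.191103…

0.1911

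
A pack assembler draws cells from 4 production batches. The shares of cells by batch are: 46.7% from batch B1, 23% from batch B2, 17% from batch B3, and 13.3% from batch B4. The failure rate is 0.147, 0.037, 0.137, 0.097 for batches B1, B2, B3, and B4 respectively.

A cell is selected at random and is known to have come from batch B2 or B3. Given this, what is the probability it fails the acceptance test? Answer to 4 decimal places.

Let S = {B2, B3}.
P(S) = 0.23 + 0.17 = 0.4.
P(F ∩ S) = 0.037·0.23 + 0.137·0.17 = 0.00851 + 0.02329 = 0.0318.
P(F | S) = 0.0318 / 0.4 = 0.079500…

P(F|S) ≈ 0.0795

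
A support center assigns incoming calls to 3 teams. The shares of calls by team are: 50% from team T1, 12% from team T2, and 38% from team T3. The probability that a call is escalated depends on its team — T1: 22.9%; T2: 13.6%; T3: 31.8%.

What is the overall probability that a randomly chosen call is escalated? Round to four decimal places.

P(E) = P(E|T1)·P(T1) + P(E|T2)·P(T2) + P(E|T3)·P(T3)
      = 0.229·0.5 + 0.136·0.12 + 0.318·0.38
      = 0.1145 + 0.01632 + 0.12084 = 0.25166

P(E) ≈ 0.2517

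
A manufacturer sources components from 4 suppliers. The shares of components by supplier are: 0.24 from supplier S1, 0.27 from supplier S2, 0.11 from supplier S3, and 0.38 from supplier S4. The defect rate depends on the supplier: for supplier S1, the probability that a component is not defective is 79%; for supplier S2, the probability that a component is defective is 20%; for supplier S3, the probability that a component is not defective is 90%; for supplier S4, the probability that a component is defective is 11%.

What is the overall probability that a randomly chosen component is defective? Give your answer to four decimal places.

0.1572

P(D|S1) = 1 − 0.79 = 0.21.
P(D|S3) = 1 − 0.9 = 0.1.
P(D) = P(D|S1)·P(S1) + P(D|S2)·P(S2) + P(D|S3)·P(S3) + P(D|S4)·P(S4)
      = 0.21·0.24 + 0.2·0.27 + 0.1·0.11 + 0.11·0.38
      = 0.0504 + 0.054 + 0.011 + 0.0418 = 0.1572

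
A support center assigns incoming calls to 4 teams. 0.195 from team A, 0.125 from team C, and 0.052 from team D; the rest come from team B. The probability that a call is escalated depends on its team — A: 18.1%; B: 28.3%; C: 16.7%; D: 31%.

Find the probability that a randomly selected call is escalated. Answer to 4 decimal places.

P(E) ≈ 0.2500

P(B) = 1 − (0.195 + 0.125 + 0.052) = 0.628.
Using total probability over the partition,
P(E) = P(E|A)·P(A) + P(E|B)·P(B) + P(E|C)·P(C) + P(E|D)·P(D)
      = 0.181·0.195 + 0.283·0.628 + 0.167·0.125 + 0.31·0.052
      = 0.035295 + 0.177724 + 0.020875 + 0.01612 = 0.250014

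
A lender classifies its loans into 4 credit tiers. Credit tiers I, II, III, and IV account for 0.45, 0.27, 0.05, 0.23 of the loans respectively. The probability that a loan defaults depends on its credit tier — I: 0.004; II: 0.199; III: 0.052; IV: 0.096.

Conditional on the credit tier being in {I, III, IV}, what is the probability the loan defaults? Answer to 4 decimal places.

P(D|S) ≈ 0.0363

Let S = {I, III, IV}.
P(S) = 0.45 + 0.05 + 0.23 = 0.73.
P(D ∩ S) = 0.004·0.45 + 0.052·0.05 + 0.096·0.23 = 0.0018 + 0.0026 + 0.02208 = 0.02648.
P(D | S) = 0.02648 / 0.73 = 0.036274…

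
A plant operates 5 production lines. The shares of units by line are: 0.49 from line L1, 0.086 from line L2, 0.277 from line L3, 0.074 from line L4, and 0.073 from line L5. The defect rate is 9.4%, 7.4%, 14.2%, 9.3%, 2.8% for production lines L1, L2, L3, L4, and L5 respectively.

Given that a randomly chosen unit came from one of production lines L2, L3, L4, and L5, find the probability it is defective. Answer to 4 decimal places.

P(D|S) ≈ 0.1071

Let S = {L2, L3, L4, L5}.
P(S) = 0.086 + 0.277 + 0.074 + 0.073 = 0.51.
P(D ∩ S) = 0.074·0.086 + 0.142·0.277 + 0.093·0.074 + 0.028·0.073 = 0.006364 + 0.039334 + 0.006882 + 0.002044 = 0.054624.
P(D | S) = 0.054624 / 0.51 = 0.107106…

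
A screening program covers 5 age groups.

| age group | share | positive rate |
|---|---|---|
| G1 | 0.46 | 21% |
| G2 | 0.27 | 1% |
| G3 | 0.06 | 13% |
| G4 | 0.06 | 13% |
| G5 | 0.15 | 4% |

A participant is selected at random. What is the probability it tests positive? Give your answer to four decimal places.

P(T) ≈ 0.1209

P(T) = P(T|G1)·P(G1) + P(T|G2)·P(G2) + P(T|G3)·P(G3) + P(T|G4)·P(G4) + P(T|G5)·P(G5)
      = 0.21·0.46 + 0.01·0.27 + 0.13·0.06 + 0.13·0.06 + 0.04·0.15
      = 0.0966 + 0.0027 + 0.0078 + 0.0078 + 0.006 = 0.1209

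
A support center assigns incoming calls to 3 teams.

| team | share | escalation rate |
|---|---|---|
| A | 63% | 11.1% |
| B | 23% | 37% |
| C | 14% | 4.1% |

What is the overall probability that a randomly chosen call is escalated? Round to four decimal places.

0.1608

P(E) = P(E|A)·P(A) + P(E|B)·P(B) + P(E|C)·P(C)
      = 0.111·0.63 + 0.37·0.23 + 0.041·0.14
      = 0.06993 + 0.0851 + 0.00574 = 0.16077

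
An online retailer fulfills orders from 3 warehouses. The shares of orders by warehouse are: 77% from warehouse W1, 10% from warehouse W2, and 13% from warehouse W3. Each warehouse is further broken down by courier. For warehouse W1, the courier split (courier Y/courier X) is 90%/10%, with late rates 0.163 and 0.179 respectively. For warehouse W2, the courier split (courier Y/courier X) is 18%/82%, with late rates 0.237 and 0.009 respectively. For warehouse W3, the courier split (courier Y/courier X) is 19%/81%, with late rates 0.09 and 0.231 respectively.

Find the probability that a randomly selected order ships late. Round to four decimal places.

P(L) ≈ 0.1583

P(L|W1) = 0.9·0.163 + 0.1·0.179 = 0.1467 + 0.0179 = 0.1646
P(L|W2) = 0.18·0.237 + 0.82·0.009 = 0.04266 + 0.00738 = 0.05004
P(L|W3) = 0.19·0.09 + 0.81·0.231 = 0.0171 + 0.18711 = 0.20421
Then overall,
P(L) = 0.77·0.1646 + 0.1·0.05004 + 0.13·0.20421
      = 0.126742 + 0.005004 + 0.0265473 = 0.1582933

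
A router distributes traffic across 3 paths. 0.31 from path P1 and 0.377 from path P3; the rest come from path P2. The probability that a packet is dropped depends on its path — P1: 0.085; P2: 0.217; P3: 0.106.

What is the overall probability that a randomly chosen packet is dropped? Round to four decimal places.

0.1342

P(P2) = 1 − (0.31 + 0.377) = 0.313.
By the law of total probability,
P(L) = P(L|P1)·P(P1) + P(L|P2)·P(P2) + P(L|P3)·P(P3)
      = 0.085·0.31 + 0.217·0.313 + 0.106·0.377
      = 0.02635 + 0.067921 + 0.039962 = 0.134233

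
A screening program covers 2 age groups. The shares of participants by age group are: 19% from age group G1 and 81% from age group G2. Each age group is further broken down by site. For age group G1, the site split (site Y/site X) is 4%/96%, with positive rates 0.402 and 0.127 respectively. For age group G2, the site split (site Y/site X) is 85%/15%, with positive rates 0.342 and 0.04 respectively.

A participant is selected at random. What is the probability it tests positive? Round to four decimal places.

P(T|G1) = 0.04·0.402 + 0.96·0.127 = 0.01608 + 0.12192 = 0.138
P(T|G2) = 0.85·0.342 + 0.15·0.04 = 0.2907 + 0.006 = 0.2967
By total probability over the outer partition,
P(T) = 0.19·0.138 + 0.81·0.2967
      = 0.02622 + 0.240327 = 0.266547

P(T) ≈ 0.2665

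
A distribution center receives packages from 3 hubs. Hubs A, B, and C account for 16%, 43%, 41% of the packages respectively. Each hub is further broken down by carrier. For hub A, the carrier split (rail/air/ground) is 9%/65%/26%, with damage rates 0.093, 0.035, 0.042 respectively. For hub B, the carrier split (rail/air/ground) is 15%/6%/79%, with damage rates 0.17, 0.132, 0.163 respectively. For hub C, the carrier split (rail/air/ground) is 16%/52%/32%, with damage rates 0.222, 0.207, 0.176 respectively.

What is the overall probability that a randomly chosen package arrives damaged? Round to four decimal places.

0.1583

P(D|A) = 0.09·0.093 + 0.65·0.035 + 0.26·0.042 = 0.00837 + 0.02275 + 0.01092 = 0.04204
P(D|B) = 0.15·0.17 + 0.06·0.132 + 0.79·0.163 = 0.0255 + 0.00792 + 0.12877 = 0.16219
P(D|C) = 0.16·0.222 + 0.52·0.207 + 0.32·0.176 = 0.03552 + 0.10764 + 0.05632 = 0.19948
By total probability over the outer partition,
P(D) = 0.16·0.04204 + 0.43·0.16219 + 0.41·0.19948
      = 0.0067264 + 0.0697417 + 0.0817868 = 0.1582549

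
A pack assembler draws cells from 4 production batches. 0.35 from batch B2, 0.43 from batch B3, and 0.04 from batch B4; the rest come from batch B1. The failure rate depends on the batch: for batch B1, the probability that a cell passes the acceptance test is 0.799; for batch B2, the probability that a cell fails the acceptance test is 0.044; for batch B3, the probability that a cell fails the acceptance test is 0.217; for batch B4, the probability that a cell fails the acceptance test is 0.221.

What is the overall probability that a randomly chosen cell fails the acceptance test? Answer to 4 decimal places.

P(B1) = 1 − (0.35 + 0.43 + 0.04) = 0.18.
P(F|B1) = 1 − 0.799 = 0.201.
Using total probability over the partition,
P(F) = P(F|B1)·P(B1) + P(F|B2)·P(B2) + P(F|B3)·P(B3) + P(F|B4)·P(B4)
      = 0.201·0.18 + 0.044·0.35 + 0.217·0.43 + 0.221·0.04
      = 0.03618 + 0.0154 + 0.09331 + 0.00884 = 0.15373

P(F) ≈ 0.1537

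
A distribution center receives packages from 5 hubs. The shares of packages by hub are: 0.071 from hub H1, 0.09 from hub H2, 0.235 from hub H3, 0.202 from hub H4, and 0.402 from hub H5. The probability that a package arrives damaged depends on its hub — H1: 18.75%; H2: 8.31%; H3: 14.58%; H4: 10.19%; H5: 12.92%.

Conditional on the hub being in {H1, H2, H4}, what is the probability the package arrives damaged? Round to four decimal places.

0.1140

Let S = {H1, H2, H4}.
P(S) = 0.071 + 0.09 + 0.202 = 0.363.
P(D ∩ S) = 0.1875·0.071 + 0.0831·0.09 + 0.1019·0.202 = 0.0133125 + 0.007479 + 0.0205838 = 0.0413753.
P(D | S) = 0.0413753 / 0.363 = 0.113982…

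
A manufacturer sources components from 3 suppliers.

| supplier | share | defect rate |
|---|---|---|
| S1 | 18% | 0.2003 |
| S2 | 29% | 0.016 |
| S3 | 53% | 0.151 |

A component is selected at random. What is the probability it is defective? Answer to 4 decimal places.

P(D) = P(D|S1)·P(S1) + P(D|S2)·P(S2) + P(D|S3)·P(S3)
      = 0.2003·0.18 + 0.016·0.29 + 0.151·0.53
      = 0.036054 + 0.00464 + 0.08003 = 0.120724

P(D) ≈ 0.1207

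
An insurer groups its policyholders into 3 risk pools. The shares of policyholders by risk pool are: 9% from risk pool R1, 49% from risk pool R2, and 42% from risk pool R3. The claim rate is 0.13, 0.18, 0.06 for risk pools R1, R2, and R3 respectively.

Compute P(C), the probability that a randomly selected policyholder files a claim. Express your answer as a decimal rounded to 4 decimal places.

Summing over the partition,
P(C) = P(C|R1)·P(R1) + P(C|R2)·P(R2) + P(C|R3)·P(R3)
      = 0.13·0.09 + 0.18·0.49 + 0.06·0.42
      = 0.0117 + 0.0882 + 0.0252 = 0.1251

0.1251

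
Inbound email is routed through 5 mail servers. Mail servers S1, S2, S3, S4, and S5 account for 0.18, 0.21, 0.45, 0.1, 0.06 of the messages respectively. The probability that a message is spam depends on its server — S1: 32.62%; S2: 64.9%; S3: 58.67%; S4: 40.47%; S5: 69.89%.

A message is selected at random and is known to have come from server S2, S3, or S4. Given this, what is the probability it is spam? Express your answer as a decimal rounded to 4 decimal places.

P(S|J) ≈ 0.5800

Let J = {S2, S3, S4}.
P(J) = 0.21 + 0.45 + 0.1 = 0.76.
P(S ∩ J) = 0.649·0.21 + 0.5867·0.45 + 0.4047·0.1 = 0.13629 + 0.264015 + 0.04047 = 0.440775.
P(S | J) = 0.440775 / 0.76 = 0.579967…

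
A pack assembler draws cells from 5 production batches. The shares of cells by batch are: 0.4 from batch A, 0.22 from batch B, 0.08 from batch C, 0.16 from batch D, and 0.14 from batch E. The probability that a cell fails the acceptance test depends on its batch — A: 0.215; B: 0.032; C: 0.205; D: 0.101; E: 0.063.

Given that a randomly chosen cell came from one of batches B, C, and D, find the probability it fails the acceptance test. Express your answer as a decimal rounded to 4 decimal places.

0.0861

Let S = {B, C, D}.
P(S) = 0.22 + 0.08 + 0.16 = 0.46.
P(F ∩ S) = 0.032·0.22 + 0.205·0.08 + 0.101·0.16 = 0.00704 + 0.0164 + 0.01616 = 0.0396.
P(F | S) = 0.0396 / 0.46 = 0.086087…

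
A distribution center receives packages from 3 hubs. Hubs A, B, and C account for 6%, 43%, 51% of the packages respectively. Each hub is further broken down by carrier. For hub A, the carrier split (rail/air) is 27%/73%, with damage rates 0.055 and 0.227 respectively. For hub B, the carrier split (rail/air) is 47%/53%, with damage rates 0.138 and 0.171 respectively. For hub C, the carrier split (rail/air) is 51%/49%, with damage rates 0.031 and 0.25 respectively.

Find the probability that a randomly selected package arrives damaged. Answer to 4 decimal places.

P(D|A) = 0.27·0.055 + 0.73·0.227 = 0.01485 + 0.16571 = 0.18056
P(D|B) = 0.47·0.138 + 0.53·0.171 = 0.06486 + 0.09063 = 0.15549
P(D|C) = 0.51·0.031 + 0.49·0.25 = 0.01581 + 0.1225 = 0.13831
By total probability over the outer partition,
P(D) = 0.06·0.18056 + 0.43·0.15549 + 0.51·0.13831
      = 0.0108336 + 0.0668607 + 0.0705381 = 0.1482324

0.1482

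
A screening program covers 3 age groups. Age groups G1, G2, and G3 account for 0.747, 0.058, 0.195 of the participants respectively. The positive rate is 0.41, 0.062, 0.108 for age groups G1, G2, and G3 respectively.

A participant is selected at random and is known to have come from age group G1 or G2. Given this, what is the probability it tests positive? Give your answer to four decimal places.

Let S = {G1, G2}.
P(S) = 0.747 + 0.058 = 0.805.
P(T ∩ S) = 0.41·0.747 + 0.062·0.058 = 0.30627 + 0.003596 = 0.309866.
P(T | S) = 0.309866 / 0.805 = 0.384927…

0.3849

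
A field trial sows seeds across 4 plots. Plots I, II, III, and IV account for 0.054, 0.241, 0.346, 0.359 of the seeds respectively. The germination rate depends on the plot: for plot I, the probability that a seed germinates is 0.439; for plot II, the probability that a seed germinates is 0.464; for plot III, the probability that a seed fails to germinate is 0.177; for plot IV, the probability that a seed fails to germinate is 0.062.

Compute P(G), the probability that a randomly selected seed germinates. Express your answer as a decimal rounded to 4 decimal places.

0.7570

P(G|III) = 1 − 0.177 = 0.823.
P(G|IV) = 1 − 0.062 = 0.938.
P(G) = P(G|I)·P(I) + P(G|II)·P(II) + P(G|III)·P(III) + P(G|IV)·P(IV)
      = 0.439·0.054 + 0.464·0.241 + 0.823·0.346 + 0.938·0.359
      = 0.023706 + 0.111824 + 0.284758 + 0.336742 = 0.75703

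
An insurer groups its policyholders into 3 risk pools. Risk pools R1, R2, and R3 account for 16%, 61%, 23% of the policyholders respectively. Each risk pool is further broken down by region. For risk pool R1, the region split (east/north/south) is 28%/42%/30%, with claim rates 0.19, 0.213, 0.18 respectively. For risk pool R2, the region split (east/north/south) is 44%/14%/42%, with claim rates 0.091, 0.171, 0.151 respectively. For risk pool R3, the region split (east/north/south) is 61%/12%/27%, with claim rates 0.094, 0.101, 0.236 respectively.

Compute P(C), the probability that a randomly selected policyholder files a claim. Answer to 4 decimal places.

P(C|R1) = 0.28·0.19 + 0.42·0.213 + 0.3·0.18 = 0.0532 + 0.08946 + 0.054 = 0.19666
P(C|R2) = 0.44·0.091 + 0.14·0.171 + 0.42·0.151 = 0.04004 + 0.02394 + 0.06342 = 0.1274
P(C|R3) = 0.61·0.094 + 0.12·0.101 + 0.27·0.236 = 0.05734 + 0.01212 + 0.06372 = 0.13318
Then overall,
P(C) = 0.16·0.19666 + 0.61·0.1274 + 0.23·0.13318
      = 0.0314656 + 0.077714 + 0.0306314 = 0.139811

P(C) ≈ 0.1398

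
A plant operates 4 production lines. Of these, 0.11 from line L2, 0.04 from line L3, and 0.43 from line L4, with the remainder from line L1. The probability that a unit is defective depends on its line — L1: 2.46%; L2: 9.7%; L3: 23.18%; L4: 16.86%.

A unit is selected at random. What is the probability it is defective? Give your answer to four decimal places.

P(L1) = 1 − (0.11 + 0.04 + 0.43) = 0.42.
Summing over the partition,
P(D) = P(D|L1)·P(L1) + P(D|L2)·P(L2) + P(D|L3)·P(L3) + P(D|L4)·P(L4)
      = 0.0246·0.42 + 0.097·0.11 + 0.2318·0.04 + 0.1686·0.43
      = 0.010332 + 0.01067 + 0.009272 + 0.072498 = 0.102772

0.1028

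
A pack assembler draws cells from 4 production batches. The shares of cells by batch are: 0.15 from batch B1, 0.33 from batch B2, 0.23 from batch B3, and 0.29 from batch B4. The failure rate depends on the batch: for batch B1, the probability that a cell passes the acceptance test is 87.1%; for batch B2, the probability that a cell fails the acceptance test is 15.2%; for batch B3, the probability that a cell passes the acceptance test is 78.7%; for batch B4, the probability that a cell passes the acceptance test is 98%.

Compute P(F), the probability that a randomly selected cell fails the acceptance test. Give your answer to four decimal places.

P(F) ≈ 0.1243

P(F|B1) = 1 − 0.871 = 0.129.
P(F|B3) = 1 − 0.787 = 0.213.
P(F|B4) = 1 − 0.98 = 0.02.
P(F) = P(F|B1)·P(B1) + P(F|B2)·P(B2) + P(F|B3)·P(B3) + P(F|B4)·P(B4)
      = 0.129·0.15 + 0.152·0.33 + 0.213·0.23 + 0.02·0.29
      = 0.01935 + 0.05016 + 0.04899 + 0.0058 = 0.1243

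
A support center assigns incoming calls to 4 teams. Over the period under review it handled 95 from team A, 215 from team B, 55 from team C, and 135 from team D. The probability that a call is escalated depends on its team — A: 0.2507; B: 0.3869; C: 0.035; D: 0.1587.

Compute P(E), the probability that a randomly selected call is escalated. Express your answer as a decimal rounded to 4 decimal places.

0.2607

Total: 95 + 215 + 55 + 135 = 500.
P(A) = 95/500 = 0.19. P(B) = 215/500 = 0.43. P(C) = 55/500 = 0.11. P(D) = 135/500 = 0.27.
P(E) = P(E|A)·P(A) + P(E|B)·P(B) + P(E|C)·P(C) + P(E|D)·P(D)
      = 0.2507·0.19 + 0.3869·0.43 + 0.035·0.11 + 0.1587·0.27
      = 0.047633 + 0.166367 + 0.00385 + 0.042849 = 0.260699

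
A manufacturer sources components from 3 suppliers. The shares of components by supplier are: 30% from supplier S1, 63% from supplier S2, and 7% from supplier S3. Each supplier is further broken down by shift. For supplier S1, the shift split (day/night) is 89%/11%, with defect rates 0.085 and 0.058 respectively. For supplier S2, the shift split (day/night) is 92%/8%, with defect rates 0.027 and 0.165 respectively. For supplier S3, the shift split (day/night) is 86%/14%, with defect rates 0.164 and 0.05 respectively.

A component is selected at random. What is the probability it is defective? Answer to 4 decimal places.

P(D) ≈ 0.0589

P(D|S1) = 0.89·0.085 + 0.11·0.058 = 0.07565 + 0.00638 = 0.08203
P(D|S2) = 0.92·0.027 + 0.08·0.165 = 0.02484 + 0.0132 = 0.03804
P(D|S3) = 0.86·0.164 + 0.14·0.05 = 0.14104 + 0.007 = 0.14804
By total probability over the outer partition,
P(D) = 0.3·0.08203 + 0.63·0.03804 + 0.07·0.14804
      = 0.024609 + 0.0239652 + 0.0103628 = 0.058937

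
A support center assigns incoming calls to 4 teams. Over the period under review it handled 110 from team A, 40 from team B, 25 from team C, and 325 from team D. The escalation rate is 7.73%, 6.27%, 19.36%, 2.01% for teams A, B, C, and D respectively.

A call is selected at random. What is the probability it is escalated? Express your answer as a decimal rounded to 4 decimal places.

0.0448

Total: 110 + 40 + 25 + 325 = 500.
P(A) = 110/500 = 0.22. P(B) = 40/500 = 0.08. P(C) = 25/500 = 0.05. P(D) = 325/500 = 0.65.
P(E) = P(E|A)·P(A) + P(E|B)·P(B) + P(E|C)·P(C) + P(E|D)·P(D)
      = 0.0773·0.22 + 0.0627·0.08 + 0.1936·0.05 + 0.0201·0.65
      = 0.017006 + 0.005016 + 0.00968 + 0.013065 = 0.044767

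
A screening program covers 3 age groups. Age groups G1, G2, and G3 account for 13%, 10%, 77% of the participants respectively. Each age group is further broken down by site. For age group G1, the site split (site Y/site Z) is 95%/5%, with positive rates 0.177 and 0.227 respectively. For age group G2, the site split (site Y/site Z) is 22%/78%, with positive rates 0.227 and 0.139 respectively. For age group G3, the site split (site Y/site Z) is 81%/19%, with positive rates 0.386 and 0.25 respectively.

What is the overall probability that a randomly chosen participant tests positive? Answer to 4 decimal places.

0.3165

P(T|G1) = 0.95·0.177 + 0.05·0.227 = 0.16815 + 0.01135 = 0.1795
P(T|G2) = 0.22·0.227 + 0.78·0.139 = 0.04994 + 0.10842 = 0.15836
P(T|G3) = 0.81·0.386 + 0.19·0.25 = 0.31266 + 0.0475 = 0.36016
Then overall,
P(T) = 0.13·0.1795 + 0.1·0.15836 + 0.77·0.36016
      = 0.023335 + 0.015836 + 0.2773232 = 0.3164942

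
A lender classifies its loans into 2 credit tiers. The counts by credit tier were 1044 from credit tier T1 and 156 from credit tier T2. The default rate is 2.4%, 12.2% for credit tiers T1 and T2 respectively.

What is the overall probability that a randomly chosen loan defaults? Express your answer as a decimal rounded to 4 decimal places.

Total: 1044 + 156 = 1200.
P(T1) = 1044/1200 = 0.87. P(T2) = 156/1200 = 0.13.
Summing over the partition,
P(D) = P(D|T1)·P(T1) + P(D|T2)·P(T2)
      = 0.024·0.87 + 0.122·0.13
      = 0.02088 + 0.01586 = 0.03674

0.0367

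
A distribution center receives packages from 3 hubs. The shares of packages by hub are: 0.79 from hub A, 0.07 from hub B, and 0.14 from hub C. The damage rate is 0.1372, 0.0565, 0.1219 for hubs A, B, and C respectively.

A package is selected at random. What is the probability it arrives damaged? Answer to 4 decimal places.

P(D) = P(D|A)·P(A) + P(D|B)·P(B) + P(D|C)·P(C)
      = 0.1372·0.79 + 0.0565·0.07 + 0.1219·0.14
      = 0.108388 + 0.003955 + 0.017066 = 0.129409

P(D) ≈ 0.1294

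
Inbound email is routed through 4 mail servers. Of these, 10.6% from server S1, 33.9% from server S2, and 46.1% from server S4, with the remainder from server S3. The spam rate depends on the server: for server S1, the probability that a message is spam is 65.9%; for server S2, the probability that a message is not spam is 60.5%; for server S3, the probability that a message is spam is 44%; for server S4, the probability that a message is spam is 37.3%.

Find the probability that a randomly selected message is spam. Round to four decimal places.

P(S3) = 1 − (0.106 + 0.339 + 0.461) = 0.094.
P(S|S2) = 1 − 0.605 = 0.395.
P(S) = P(S|S1)·P(S1) + P(S|S2)·P(S2) + P(S|S3)·P(S3) + P(S|S4)·P(S4)
      = 0.659·0.106 + 0.395·0.339 + 0.44·0.094 + 0.373·0.461
      = 0.069854 + 0.133905 + 0.04136 + 0.171953 = 0.417072

0.4171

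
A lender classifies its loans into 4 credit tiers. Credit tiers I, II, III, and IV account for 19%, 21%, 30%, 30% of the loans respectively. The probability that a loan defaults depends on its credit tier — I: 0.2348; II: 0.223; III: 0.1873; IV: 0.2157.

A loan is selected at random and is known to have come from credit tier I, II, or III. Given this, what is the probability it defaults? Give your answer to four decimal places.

P(D|S) ≈ 0.2109

Let S = {I, II, III}.
P(S) = 0.19 + 0.21 + 0.3 = 0.7.
P(D ∩ S) = 0.2348·0.19 + 0.223·0.21 + 0.1873·0.3 = 0.044612 + 0.04683 + 0.05619 = 0.147632.
P(D | S) = 0.147632 / 0.7 = 0.210903…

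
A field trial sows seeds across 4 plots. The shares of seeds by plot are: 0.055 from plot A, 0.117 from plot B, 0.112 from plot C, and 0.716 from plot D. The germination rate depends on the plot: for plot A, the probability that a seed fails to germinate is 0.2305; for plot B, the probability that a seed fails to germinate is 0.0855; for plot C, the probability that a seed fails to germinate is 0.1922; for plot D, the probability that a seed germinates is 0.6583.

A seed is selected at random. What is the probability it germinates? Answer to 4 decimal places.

P(G|A) = 1 − 0.2305 = 0.7695.
P(G|B) = 1 − 0.0855 = 0.9145.
P(G|C) = 1 − 0.1922 = 0.8078.
P(G) = P(G|A)·P(A) + P(G|B)·P(B) + P(G|C)·P(C) + P(G|D)·P(D)
      = 0.7695·0.055 + 0.9145·0.117 + 0.8078·0.112 + 0.6583·0.716
      = 0.0423225 + 0.1069965 + 0.0904736 + 0.4713428 = 0.7111354

0.7111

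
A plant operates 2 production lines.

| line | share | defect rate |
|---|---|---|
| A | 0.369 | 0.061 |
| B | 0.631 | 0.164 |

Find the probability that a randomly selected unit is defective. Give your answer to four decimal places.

0.1260

Summing over the partition,
P(D) = P(D|A)·P(A) + P(D|B)·P(B)
      = 0.061·0.369 + 0.164·0.631
      = 0.022509 + 0.103484 = 0.125993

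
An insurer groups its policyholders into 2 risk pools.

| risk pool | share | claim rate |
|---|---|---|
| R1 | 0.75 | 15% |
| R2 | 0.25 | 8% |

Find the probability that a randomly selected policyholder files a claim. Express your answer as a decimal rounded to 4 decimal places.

P(C) ≈ 0.1325

P(C) = P(C|R1)·P(R1) + P(C|R2)·P(R2)
      = 0.15·0.75 + 0.08·0.25
      = 0.1125 + 0.02 = 0.1325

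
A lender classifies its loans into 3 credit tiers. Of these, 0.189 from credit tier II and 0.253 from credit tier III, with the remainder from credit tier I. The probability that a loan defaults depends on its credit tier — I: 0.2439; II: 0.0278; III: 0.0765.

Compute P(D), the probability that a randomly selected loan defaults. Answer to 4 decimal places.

P(D) ≈ 0.1607

P(I) = 1 − (0.189 + 0.253) = 0.558.
By the law of total probability,
P(D) = P(D|I)·P(I) + P(D|II)·P(II) + P(D|III)·P(III)
      = 0.2439·0.558 + 0.0278·0.189 + 0.0765·0.253
      = 0.1360962 + 0.0052542 + 0.0193545 = 0.1607049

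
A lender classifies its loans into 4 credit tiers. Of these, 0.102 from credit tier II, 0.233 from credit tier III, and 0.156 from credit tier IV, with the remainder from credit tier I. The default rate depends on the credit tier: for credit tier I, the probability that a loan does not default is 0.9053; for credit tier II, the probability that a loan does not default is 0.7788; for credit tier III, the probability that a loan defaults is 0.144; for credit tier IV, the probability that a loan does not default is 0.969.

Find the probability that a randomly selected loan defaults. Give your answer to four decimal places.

0.1092

P(I) = 1 − (0.102 + 0.233 + 0.156) = 0.509.
P(D|I) = 1 − 0.9053 = 0.0947.
P(D|II) = 1 − 0.7788 = 0.2212.
P(D|IV) = 1 − 0.969 = 0.031.
P(D) = P(D|I)·P(I) + P(D|II)·P(II) + P(D|III)·P(III) + P(D|IV)·P(IV)
      = 0.0947·0.509 + 0.2212·0.102 + 0.144·0.233 + 0.031·0.156
      = 0.0482023 + 0.0225624 + 0.033552 + 0.004836 = 0.1091527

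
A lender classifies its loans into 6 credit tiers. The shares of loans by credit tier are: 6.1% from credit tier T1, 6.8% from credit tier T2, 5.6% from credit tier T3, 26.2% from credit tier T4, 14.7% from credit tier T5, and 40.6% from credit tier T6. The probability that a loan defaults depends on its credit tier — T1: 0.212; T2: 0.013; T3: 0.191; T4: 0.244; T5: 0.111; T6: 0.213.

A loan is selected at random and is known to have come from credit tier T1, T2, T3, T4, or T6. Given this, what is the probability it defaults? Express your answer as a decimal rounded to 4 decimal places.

Let S = {T1, T2, T3, T4, T6}.
P(S) = 0.061 + 0.068 + 0.056 + 0.262 + 0.406 = 0.853.
P(D ∩ S) = 0.212·0.061 + 0.013·0.068 + 0.191·0.056 + 0.244·0.262 + 0.213·0.406 = 0.012932 + 0.000884 + 0.010696 + 0.063928 + 0.086478 = 0.174918.
P(D | S) = 0.174918 / 0.853 = 0.205062…

0.2051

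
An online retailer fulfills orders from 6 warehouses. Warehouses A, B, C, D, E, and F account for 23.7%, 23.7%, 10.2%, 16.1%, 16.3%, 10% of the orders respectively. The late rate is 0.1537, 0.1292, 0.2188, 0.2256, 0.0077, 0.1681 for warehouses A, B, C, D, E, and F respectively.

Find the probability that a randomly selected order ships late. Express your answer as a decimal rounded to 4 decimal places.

0.1438

Using total probability over the partition,
P(L) = P(L|A)·P(A) + P(L|B)·P(B) + P(L|C)·P(C) + P(L|D)·P(D) + P(L|E)·P(E) + P(L|F)·P(F)
      = 0.1537·0.237 + 0.1292·0.237 + 0.2188·0.102 + 0.2256·0.161 + 0.0077·0.163 + 0.1681·0.1
      = 0.0364269 + 0.0306204 + 0.0223176 + 0.0363216 + 0.0012551 + 0.01681 = 0.1437516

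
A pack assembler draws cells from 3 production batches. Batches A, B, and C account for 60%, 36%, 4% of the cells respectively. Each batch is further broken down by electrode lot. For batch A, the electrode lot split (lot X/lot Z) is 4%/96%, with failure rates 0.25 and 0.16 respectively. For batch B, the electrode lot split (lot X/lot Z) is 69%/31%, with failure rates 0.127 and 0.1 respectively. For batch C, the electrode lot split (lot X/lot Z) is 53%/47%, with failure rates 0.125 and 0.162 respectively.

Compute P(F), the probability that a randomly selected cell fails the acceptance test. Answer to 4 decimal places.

P(F|A) = 0.04·0.25 + 0.96·0.16 = 0.01 + 0.1536 = 0.1636
P(F|B) = 0.69·0.127 + 0.31·0.1 = 0.08763 + 0.031 = 0.11863
P(F|C) = 0.53·0.125 + 0.47·0.162 = 0.06625 + 0.07614 = 0.14239
Then overall,
P(F) = 0.6·0.1636 + 0.36·0.11863 + 0.04·0.14239
      = 0.09816 + 0.0427068 + 0.0056956 = 0.1465624

0.1466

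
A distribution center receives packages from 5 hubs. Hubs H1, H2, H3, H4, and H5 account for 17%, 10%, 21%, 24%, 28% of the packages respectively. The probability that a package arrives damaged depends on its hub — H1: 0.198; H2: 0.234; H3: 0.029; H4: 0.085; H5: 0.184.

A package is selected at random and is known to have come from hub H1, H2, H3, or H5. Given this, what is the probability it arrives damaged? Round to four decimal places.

0.1509

Let S = {H1, H2, H3, H5}.
P(S) = 0.17 + 0.1 + 0.21 + 0.28 = 0.76.
P(D ∩ S) = 0.198·0.17 + 0.234·0.1 + 0.029·0.21 + 0.184·0.28 = 0.03366 + 0.0234 + 0.00609 + 0.05152 = 0.11467.
P(D | S) = 0.11467 / 0.76 = 0.150882…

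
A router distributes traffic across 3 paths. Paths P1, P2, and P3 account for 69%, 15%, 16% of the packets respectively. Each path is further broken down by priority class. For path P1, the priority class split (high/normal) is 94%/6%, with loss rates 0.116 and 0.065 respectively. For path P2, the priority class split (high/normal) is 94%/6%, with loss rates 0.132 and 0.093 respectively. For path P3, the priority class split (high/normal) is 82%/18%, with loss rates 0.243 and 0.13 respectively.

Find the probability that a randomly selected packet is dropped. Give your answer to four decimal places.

0.1330

P(L|P1) = 0.94·0.116 + 0.06·0.065 = 0.10904 + 0.0039 = 0.11294
P(L|P2) = 0.94·0.132 + 0.06·0.093 = 0.12408 + 0.00558 = 0.12966
P(L|P3) = 0.82·0.243 + 0.18·0.13 = 0.19926 + 0.0234 = 0.22266
Then overall,
P(L) = 0.69·0.11294 + 0.15·0.12966 + 0.16·0.22266
      = 0.0779286 + 0.019449 + 0.0356256 = 0.1330032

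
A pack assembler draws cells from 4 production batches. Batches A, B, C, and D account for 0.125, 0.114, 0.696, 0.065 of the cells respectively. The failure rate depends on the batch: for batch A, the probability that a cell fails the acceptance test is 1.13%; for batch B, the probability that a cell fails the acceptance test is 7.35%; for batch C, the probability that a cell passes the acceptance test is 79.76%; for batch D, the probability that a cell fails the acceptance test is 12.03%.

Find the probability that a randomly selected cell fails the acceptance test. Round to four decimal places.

P(F|C) = 1 − 0.7976 = 0.2024.
By the law of total probability,
P(F) = P(F|A)·P(A) + P(F|B)·P(B) + P(F|C)·P(C) + P(F|D)·P(D)
      = 0.0113·0.125 + 0.0735·0.114 + 0.2024·0.696 + 0.1203·0.065
      = 0.0014125 + 0.008379 + 0.1408704 + 0.0078195 = 0.1584814

P(F) ≈ 0.1585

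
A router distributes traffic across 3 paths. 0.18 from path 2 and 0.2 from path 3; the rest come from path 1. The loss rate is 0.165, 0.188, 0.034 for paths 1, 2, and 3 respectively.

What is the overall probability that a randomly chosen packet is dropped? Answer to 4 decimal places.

P(L) ≈ 0.1429

P(1) = 1 − (0.18 + 0.2) = 0.62.
By the law of total probability,
P(L) = P(L|1)·P(1) + P(L|2)·P(2) + P(L|3)·P(3)
      = 0.165·0.62 + 0.188·0.18 + 0.034·0.2
      = 0.1023 + 0.03384 + 0.0068 = 0.14294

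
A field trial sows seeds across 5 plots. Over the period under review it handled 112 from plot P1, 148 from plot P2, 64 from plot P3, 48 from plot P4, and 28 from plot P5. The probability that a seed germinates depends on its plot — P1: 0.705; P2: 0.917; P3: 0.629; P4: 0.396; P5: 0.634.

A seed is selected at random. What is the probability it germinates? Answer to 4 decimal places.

0.7292

Total: 112 + 148 + 64 + 48 + 28 = 400.
P(P1) = 112/400 = 0.28. P(P2) = 148/400 = 0.37. P(P3) = 64/400 = 0.16. P(P4) = 48/400 = 0.12. P(P5) = 28/400 = 0.07.
Using total probability over the partition,
P(G) = P(G|P1)·P(P1) + P(G|P2)·P(P2) + P(G|P3)·P(P3) + P(G|P4)·P(P4) + P(G|P5)·P(P5)
      = 0.705·0.28 + 0.917·0.37 + 0.629·0.16 + 0.396·0.12 + 0.634·0.07
      = 0.1974 + 0.33929 + 0.10064 + 0.04752 + 0.04438 = 0.72923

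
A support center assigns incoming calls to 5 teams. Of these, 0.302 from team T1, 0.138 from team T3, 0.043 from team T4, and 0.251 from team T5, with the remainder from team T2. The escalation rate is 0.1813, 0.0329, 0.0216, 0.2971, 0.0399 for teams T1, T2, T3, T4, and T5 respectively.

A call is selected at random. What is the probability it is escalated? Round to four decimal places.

0.0893

P(T2) = 1 − (0.302 + 0.138 + 0.043 + 0.251) = 0.266.
Using total probability over the partition,
P(E) = P(E|T1)·P(T1) + P(E|T2)·P(T2) + P(E|T3)·P(T3) + P(E|T4)·P(T4) + P(E|T5)·P(T5)
      = 0.1813·0.302 + 0.0329·0.266 + 0.0216·0.138 + 0.2971·0.043 + 0.0399·0.251
      = 0.0547526 + 0.0087514 + 0.0029808 + 0.0127753 + 0.0100149 = 0.089275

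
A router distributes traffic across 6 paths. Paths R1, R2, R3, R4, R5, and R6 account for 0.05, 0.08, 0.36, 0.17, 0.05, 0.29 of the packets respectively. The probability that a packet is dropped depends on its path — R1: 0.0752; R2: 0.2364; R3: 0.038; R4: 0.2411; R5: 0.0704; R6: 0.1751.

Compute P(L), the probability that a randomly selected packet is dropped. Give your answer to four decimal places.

P(L) ≈ 0.1316

Using total probability over the partition,
P(L) = P(L|R1)·P(R1) + P(L|R2)·P(R2) + P(L|R3)·P(R3) + P(L|R4)·P(R4) + P(L|R5)·P(R5) + P(L|R6)·P(R6)
      = 0.0752·0.05 + 0.2364·0.08 + 0.038·0.36 + 0.2411·0.17 + 0.0704·0.05 + 0.1751·0.29
      = 0.00376 + 0.018912 + 0.01368 + 0.040987 + 0.00352 + 0.050779 = 0.131638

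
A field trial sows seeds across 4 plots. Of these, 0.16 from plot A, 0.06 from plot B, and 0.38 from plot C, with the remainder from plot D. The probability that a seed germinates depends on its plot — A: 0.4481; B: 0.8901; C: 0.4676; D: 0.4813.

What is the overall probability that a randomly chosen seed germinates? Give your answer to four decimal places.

P(G) ≈ 0.4953

P(D) = 1 − (0.16 + 0.06 + 0.38) = 0.4.
Using total probability over the partition,
P(G) = P(G|A)·P(A) + P(G|B)·P(B) + P(G|C)·P(C) + P(G|D)·P(D)
      = 0.4481·0.16 + 0.8901·0.06 + 0.4676·0.38 + 0.4813·0.4
      = 0.071696 + 0.053406 + 0.177688 + 0.19252 = 0.49531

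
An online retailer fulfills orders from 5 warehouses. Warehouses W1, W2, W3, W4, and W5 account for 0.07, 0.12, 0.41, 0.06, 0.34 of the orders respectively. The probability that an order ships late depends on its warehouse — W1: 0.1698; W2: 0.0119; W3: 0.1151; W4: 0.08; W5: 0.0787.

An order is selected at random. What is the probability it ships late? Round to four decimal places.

0.0921

P(L) = P(L|W1)·P(W1) + P(L|W2)·P(W2) + P(L|W3)·P(W3) + P(L|W4)·P(W4) + P(L|W5)·P(W5)
      = 0.1698·0.07 + 0.0119·0.12 + 0.1151·0.41 + 0.08·0.06 + 0.0787·0.34
      = 0.011886 + 0.001428 + 0.047191 + 0.0048 + 0.026758 = 0.092063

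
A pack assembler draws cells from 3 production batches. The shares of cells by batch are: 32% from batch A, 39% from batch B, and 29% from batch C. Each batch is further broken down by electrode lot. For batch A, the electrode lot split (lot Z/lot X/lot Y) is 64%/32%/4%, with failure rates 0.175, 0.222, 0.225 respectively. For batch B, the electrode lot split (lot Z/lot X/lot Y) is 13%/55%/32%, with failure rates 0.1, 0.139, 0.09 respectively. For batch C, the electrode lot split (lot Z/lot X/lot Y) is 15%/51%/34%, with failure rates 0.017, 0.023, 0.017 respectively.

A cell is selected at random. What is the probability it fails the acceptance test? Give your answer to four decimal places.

P(F|A) = 0.64·0.175 + 0.32·0.222 + 0.04·0.225 = 0.112 + 0.07104 + 0.009 = 0.19204
P(F|B) = 0.13·0.1 + 0.55·0.139 + 0.32·0.09 = 0.013 + 0.07645 + 0.0288 = 0.11825
P(F|C) = 0.15·0.017 + 0.51·0.023 + 0.34·0.017 = 0.00255 + 0.01173 + 0.00578 = 0.02006
By total probability over the outer partition,
P(F) = 0.32·0.19204 + 0.39·0.11825 + 0.29·0.02006
      = 0.0614528 + 0.0461175 + 0.0058174 = 0.1133877

0.1134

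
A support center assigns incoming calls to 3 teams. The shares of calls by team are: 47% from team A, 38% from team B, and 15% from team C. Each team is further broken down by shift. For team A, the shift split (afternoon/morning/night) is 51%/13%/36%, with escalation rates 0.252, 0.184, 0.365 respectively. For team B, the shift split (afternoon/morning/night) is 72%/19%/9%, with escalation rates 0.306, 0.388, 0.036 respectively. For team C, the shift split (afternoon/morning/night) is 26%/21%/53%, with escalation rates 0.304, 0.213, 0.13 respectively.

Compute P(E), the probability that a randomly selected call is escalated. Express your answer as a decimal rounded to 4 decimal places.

P(E|A) = 0.51·0.252 + 0.13·0.184 + 0.36·0.365 = 0.12852 + 0.02392 + 0.1314 = 0.28384
P(E|B) = 0.72·0.306 + 0.19·0.388 + 0.09·0.036 = 0.22032 + 0.07372 + 0.00324 = 0.29728
P(E|C) = 0.26·0.304 + 0.21·0.213 + 0.53·0.13 = 0.07904 + 0.04473 + 0.0689 = 0.19267
By total probability over the outer partition,
P(E) = 0.47·0.28384 + 0.38·0.29728 + 0.15·0.19267
      = 0.1334048 + 0.1129664 + 0.0289005 = 0.2752717

0.2753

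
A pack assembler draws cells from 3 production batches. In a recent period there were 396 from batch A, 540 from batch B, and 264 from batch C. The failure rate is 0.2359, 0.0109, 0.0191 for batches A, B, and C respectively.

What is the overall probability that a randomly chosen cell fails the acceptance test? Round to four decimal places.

0.0870

Total: 396 + 540 + 264 = 1200.
P(A) = 396/1200 = 0.33. P(B) = 540/1200 = 0.45. P(C) = 264/1200 = 0.22.
P(F) = P(F|A)·P(A) + P(F|B)·P(B) + P(F|C)·P(C)
      = 0.2359·0.33 + 0.0109·0.45 + 0.0191·0.22
      = 0.077847 + 0.004905 + 0.004202 = 0.086954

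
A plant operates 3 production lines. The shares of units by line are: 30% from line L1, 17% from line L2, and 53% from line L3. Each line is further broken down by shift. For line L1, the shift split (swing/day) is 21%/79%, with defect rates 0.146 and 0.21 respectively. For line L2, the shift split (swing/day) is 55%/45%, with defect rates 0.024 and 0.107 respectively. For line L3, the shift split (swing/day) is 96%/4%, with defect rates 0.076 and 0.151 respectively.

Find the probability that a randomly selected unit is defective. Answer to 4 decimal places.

P(D|L1) = 0.21·0.146 + 0.79·0.21 = 0.03066 + 0.1659 = 0.19656
P(D|L2) = 0.55·0.024 + 0.45·0.107 = 0.0132 + 0.04815 = 0.06135
P(D|L3) = 0.96·0.076 + 0.04·0.151 = 0.07296 + 0.00604 = 0.079
By total probability over the outer partition,
P(D) = 0.3·0.19656 + 0.17·0.06135 + 0.53·0.079
      = 0.058968 + 0.0104295 + 0.04187 = 0.1112675

P(D) ≈ 0.1113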